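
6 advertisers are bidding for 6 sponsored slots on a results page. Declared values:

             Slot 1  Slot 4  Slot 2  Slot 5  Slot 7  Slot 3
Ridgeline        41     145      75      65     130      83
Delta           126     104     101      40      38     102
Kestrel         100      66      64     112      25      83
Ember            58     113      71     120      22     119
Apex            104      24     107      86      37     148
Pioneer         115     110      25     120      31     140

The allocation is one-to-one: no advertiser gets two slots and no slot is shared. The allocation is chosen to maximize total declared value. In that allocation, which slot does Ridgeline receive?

Treat this as an assignment problem: match each advertiser to one slot.
Optimal: Ridgeline→Slot 7 ($130), Delta→Slot 1 ($126), Kestrel→Slot 5 ($112), Ember→Slot 4 ($113), Apex→Slot 2 ($107), Pioneer→Slot 3 ($140) — total 130+126+112+113+107+140 = $728.
Checked against all permutations: $728 is optimal.
Ridgeline's own top slot is Slot 4 ($145), but forcing Ridgeline→Slot 4 and reassigning the rest optimally gives only $663 — worse by 65.

Ridgeline receives Slot 7.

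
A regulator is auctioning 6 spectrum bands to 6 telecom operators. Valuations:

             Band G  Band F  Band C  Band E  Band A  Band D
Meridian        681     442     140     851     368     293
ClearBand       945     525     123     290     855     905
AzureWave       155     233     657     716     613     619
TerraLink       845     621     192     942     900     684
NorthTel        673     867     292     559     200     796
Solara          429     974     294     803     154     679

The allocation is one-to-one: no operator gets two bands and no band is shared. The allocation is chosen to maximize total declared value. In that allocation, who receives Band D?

NorthTel receives Band D.

Optimal: Meridian→Band E ($851M), ClearBand→Band G ($945M), AzureWave→Band C ($657M), TerraLink→Band A ($900M), NorthTel→Band D ($796M), Solara→Band F ($974M) — total 851+945+657+900+796+974 = $5123M.
Row-greedy (each operator in turn takes its best remaining band) gives $4899M, worse by 224.
NorthTel's own top band is Band F ($867M), but forcing NorthTel→Band F and reassigning the rest optimally gives only $4899M — worse by 224.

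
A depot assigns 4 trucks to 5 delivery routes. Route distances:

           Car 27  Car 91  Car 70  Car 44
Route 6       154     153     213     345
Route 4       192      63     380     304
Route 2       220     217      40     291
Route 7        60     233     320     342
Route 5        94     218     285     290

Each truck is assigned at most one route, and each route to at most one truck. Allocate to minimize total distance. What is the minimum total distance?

Minimum total: 453 km

Optimal: Car 27→Route 7 (60 km), Car 91→Route 4 (63 km), Car 70→Route 2 (40 km), Car 44→Route 5 (290 km) — total 60+63+40+290 = 453 km.
No other one-to-one assignment undercuts 453 km.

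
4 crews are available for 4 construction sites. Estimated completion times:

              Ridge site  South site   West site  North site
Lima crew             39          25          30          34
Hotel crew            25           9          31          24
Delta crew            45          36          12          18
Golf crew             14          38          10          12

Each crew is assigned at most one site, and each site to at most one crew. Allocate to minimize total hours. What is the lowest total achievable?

Minimum total: 69 hours

Optimal: Lima crew→North site (34 hours), Hotel crew→South site (9 hours), Delta crew→West site (12 hours), Golf crew→Ridge site (14 hours) — total 34+9+12+14 = 69 hours.
Min-entry greedy (repeatedly take the single cheapest remaining cell) gives 76 hours, worse by 7.
Every other assignment is strictly worse.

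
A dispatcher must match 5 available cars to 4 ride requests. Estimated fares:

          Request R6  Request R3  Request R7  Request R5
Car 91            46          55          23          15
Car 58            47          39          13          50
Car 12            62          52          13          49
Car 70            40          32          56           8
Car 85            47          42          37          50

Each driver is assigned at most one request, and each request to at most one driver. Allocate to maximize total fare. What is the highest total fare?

Optimal: Car 12→Request R6 ($62), Car 91→Request R3 ($55), Car 70→Request R7 ($56), Car 58→Request R5 ($50) — total 62+55+56+50 = $223.

Maximum total: $223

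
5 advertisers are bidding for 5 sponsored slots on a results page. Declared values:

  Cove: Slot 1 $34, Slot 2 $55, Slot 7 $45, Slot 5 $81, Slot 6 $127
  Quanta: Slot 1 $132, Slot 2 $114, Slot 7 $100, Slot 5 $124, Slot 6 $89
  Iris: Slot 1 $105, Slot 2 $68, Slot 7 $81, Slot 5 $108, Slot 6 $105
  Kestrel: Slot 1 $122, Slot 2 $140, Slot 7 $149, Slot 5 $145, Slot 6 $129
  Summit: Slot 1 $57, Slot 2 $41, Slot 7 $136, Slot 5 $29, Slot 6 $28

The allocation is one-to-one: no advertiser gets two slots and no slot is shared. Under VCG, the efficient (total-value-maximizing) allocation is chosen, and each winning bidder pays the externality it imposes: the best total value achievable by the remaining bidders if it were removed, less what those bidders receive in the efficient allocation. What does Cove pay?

Cove pays $2.

Efficient allocation: Cove→Slot 6 ($127), Quanta→Slot 1 ($132), Iris→Slot 5 ($108), Kestrel→Slot 2 ($140), Summit→Slot 7 ($136); total welfare W = $643.
Cove receives Slot 6 at value $127, so the others get W − 127 = $516.
Without Cove: best allocation of the remaining 4 bidders over all 5 slots is Quanta→Slot 1 ($132), Iris→Slot 6 ($105), Kestrel→Slot 5 ($145), Summit→Slot 7 ($136), total $518.
VCG payment = (others' best without Cove) − (others' welfare with Cove) = 518 − 516 = $2.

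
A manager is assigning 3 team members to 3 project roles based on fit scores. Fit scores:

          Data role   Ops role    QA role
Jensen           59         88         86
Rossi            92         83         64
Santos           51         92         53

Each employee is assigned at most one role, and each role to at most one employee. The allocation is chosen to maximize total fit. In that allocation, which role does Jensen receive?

Jensen receives QA role.

Optimal: Jensen→QA role (86 pts), Rossi→Data role (92 pts), Santos→Ops role (92 pts) — total 86+92+92 = 270 pts.
Row-greedy (each employee in turn takes its best remaining role) gives 233 pts, worse by 37.
Next-best assignment: Jensen→Ops role, Rossi→Data role, Santos→QA role = 233 pts.
Swapping Jensen↔Santos (Jensen→Ops role 88 pts, Santos→QA role 53 pts) loses 37.
Jensen's own top role is Ops role (88 pts), but forcing Jensen→Ops role and reassigning the rest optimally gives only 233 pts — worse by 37.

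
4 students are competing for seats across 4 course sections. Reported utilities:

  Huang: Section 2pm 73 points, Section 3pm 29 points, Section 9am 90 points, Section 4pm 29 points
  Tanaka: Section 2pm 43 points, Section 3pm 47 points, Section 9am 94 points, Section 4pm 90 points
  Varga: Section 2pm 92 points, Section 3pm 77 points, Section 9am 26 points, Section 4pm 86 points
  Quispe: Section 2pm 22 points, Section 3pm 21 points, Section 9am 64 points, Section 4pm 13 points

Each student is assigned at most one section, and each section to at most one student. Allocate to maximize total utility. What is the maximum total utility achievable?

Optimal: Huang→Section 2pm (73 points), Tanaka→Section 4pm (90 points), Varga→Section 3pm (77 points), Quispe→Section 9am (64 points) — total 73+90+77+64 = 304 points.
Column-greedy (each section in turn goes to its best remaining student) gives 242 points, worse by 62.
Swapping Huang↔Tanaka (Huang→Section 4pm 29 points, Tanaka→Section 2pm 43 points) loses 91.
Every other assignment is strictly worse.

Max total: 304 points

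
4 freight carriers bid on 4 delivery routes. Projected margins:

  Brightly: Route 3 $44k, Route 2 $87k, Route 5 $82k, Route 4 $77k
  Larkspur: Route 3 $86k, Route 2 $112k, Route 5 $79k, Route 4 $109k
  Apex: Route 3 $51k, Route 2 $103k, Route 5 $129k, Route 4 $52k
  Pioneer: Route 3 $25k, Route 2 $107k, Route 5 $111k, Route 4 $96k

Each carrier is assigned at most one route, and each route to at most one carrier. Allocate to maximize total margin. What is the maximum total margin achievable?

This is the linear assignment problem.
Optimal: Brightly→Route 4 ($77k), Larkspur→Route 3 ($86k), Apex→Route 5 ($129k), Pioneer→Route 2 ($107k) — total 77+86+129+107 = $399k.
Swapping Pioneer↔Brightly (Pioneer→Route 4 $96k, Brightly→Route 2 $87k) loses 1.
Checked against all permutations: $399k is optimal.

Max total: $399k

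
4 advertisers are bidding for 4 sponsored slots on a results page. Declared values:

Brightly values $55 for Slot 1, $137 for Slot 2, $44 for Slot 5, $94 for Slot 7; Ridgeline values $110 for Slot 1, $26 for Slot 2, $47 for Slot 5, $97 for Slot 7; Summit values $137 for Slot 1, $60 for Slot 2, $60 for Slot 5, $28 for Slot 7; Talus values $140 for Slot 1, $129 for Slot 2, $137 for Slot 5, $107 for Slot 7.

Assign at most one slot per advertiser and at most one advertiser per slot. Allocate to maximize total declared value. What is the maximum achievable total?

Optimal: Brightly→Slot 2 ($137), Ridgeline→Slot 7 ($97), Summit→Slot 1 ($137), Talus→Slot 5 ($137) — total 137+97+137+137 = $508.
Column-greedy (each slot in turn goes to its best remaining advertiser) gives $434, worse by 74.
Next-best assignment: Brightly→Slot 2, Ridgeline→Slot 7, Summit→Slot 5, Talus→Slot 1 = $434.
Swapping Summit↔Ridgeline (Summit→Slot 7 $28, Ridgeline→Slot 1 $110) loses 96.
Checked against all permutations: $508 is optimal.

Maximum total: $508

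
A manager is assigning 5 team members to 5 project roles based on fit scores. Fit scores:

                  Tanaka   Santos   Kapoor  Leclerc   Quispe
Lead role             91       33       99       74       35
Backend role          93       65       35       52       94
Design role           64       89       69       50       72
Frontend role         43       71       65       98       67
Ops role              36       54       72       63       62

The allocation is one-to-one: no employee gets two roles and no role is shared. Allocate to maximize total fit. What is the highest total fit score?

Optimal: Tanaka→Lead role (91 pts), Santos→Design role (89 pts), Kapoor→Ops role (72 pts), Leclerc→Frontend role (98 pts), Quispe→Backend role (94 pts) — total 91+89+72+98+94 = 444 pts.
Next-best assignment: Tanaka→Backend role, Santos→Design role, Kapoor→Lead role, Leclerc→Frontend role, Quispe→Ops role = 441 pts.
Swapping Tanaka↔Santos (Tanaka→Design role 64 pts, Santos→Lead role 33 pts) loses 83.
Every other assignment is strictly worse.

Maximum total: 444 pts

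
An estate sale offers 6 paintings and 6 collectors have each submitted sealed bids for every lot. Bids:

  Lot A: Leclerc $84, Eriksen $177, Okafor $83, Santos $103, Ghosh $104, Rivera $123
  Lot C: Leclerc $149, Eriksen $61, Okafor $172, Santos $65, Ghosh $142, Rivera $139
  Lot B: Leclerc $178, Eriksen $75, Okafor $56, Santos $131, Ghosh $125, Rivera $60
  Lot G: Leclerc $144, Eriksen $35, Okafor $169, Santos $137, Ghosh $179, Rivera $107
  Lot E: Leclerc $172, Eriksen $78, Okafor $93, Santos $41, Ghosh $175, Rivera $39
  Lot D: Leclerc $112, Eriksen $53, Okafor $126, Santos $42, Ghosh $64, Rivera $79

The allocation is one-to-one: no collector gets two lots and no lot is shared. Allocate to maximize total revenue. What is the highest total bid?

Optimal: Leclerc→Lot B ($178), Eriksen→Lot A ($177), Okafor→Lot D ($126), Santos→Lot G ($137), Ghosh→Lot E ($175), Rivera→Lot C ($139) — total 178+177+126+137+175+139 = $932.
Max-entry greedy (repeatedly take the single best remaining cell) gives $826, worse by 106.
No other one-to-one assignment exceeds $932.

Maximum total: $932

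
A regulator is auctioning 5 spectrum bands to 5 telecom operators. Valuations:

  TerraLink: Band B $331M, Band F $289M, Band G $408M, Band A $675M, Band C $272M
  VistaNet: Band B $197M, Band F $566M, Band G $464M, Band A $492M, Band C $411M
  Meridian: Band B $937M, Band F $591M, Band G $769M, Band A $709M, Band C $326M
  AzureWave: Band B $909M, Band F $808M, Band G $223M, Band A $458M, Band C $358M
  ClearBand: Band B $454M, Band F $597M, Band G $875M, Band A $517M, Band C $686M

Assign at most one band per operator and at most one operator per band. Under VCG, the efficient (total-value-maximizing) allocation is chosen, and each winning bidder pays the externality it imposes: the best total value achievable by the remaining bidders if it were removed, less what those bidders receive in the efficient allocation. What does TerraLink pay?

Efficient allocation: TerraLink→Band A ($675M), VistaNet→Band C ($411M), Meridian→Band B ($937M), AzureWave→Band F ($808M), ClearBand→Band G ($875M); total welfare W = $3706M.
TerraLink receives Band A at value $675M, so the others get W − 675 = $3031M.
Without TerraLink: best allocation of the remaining 4 bidders over all 5 bands is VistaNet→Band A ($492M), Meridian→Band B ($937M), AzureWave→Band F ($808M), ClearBand→Band G ($875M), total $3112M.
VCG payment = (others' best without TerraLink) − (others' welfare with TerraLink) = 3112 − 3031 = $81M.

TerraLink pays $81M.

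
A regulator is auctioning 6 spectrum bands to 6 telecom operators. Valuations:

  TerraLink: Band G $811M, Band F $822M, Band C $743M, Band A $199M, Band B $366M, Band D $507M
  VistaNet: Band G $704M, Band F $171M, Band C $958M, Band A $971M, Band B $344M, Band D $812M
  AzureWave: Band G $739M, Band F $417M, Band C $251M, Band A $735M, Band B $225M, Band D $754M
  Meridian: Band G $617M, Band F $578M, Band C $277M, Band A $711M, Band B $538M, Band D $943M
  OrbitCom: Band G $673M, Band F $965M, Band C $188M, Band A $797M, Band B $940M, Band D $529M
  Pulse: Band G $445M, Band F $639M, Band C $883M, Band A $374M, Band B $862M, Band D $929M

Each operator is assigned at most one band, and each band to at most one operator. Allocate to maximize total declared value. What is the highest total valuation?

Max total: $5298M

This is a one-to-one assignment (maximum-weight bipartite matching).
Optimal: TerraLink→Band F ($822M), VistaNet→Band A ($971M), AzureWave→Band G ($739M), Meridian→Band D ($943M), OrbitCom→Band B ($940M), Pulse→Band C ($883M) — total 822+971+739+943+940+883 = $5298M.
Max-entry greedy (repeatedly take the single best remaining cell) gives $4798M, worse by 500.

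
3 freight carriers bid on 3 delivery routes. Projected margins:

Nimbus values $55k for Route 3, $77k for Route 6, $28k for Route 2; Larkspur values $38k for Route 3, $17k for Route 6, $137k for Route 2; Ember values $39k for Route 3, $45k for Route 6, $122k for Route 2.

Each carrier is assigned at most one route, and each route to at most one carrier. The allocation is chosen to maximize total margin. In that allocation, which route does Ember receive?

Treat this as an assignment problem: match each carrier to one route.
Optimal: Nimbus→Route 6 ($77k), Larkspur→Route 2 ($137k), Ember→Route 3 ($39k) — total 77+137+39 = $253k.
Column-greedy (each route in turn goes to its best remaining carrier) gives $237k, worse by 16.
Next-best assignment: Nimbus→Route 3, Larkspur→Route 2, Ember→Route 6 = $237k.
Swapping Larkspur↔Nimbus (Larkspur→Route 6 $17k, Nimbus→Route 2 $28k) loses 169.
Ember's own top route is Route 2 ($122k), but forcing Ember→Route 2 and reassigning the rest optimally gives only $237k — worse by 16.

Ember receives Route 3.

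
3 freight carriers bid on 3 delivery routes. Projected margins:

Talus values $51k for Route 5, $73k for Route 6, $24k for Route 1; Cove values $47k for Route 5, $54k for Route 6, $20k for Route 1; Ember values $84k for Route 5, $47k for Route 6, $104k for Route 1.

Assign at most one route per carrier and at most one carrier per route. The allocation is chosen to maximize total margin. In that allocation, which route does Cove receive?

Optimal: Talus→Route 6 ($73k), Cove→Route 5 ($47k), Ember→Route 1 ($104k) — total 73+47+104 = $224k.
Column-greedy (each route in turn goes to its best remaining carrier) gives $177k, worse by 47.
Cove's own top route is Route 6 ($54k), but forcing Cove→Route 6 and reassigning the rest optimally gives only $209k — worse by 15.

Cove receives Route 5.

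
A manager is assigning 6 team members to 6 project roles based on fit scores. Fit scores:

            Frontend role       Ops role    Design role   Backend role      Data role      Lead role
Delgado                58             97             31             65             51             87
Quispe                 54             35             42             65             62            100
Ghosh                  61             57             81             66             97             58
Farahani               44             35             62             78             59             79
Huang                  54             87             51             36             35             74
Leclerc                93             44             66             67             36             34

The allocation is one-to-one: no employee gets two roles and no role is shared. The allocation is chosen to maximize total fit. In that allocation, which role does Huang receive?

Optimal: Delgado→Ops role (97 pts), Quispe→Lead role (100 pts), Ghosh→Data role (97 pts), Farahani→Backend role (78 pts), Huang→Design role (51 pts), Leclerc→Frontend role (93 pts) — total 97+100+97+78+51+93 = 516 pts.
Row-greedy (each employee in turn takes its best remaining role) gives 492 pts, worse by 24.
Huang's own top role is Ops role (87 pts), but forcing Huang→Ops role and reassigning the rest optimally gives only 504 pts — worse by 12.

Huang receives Design role.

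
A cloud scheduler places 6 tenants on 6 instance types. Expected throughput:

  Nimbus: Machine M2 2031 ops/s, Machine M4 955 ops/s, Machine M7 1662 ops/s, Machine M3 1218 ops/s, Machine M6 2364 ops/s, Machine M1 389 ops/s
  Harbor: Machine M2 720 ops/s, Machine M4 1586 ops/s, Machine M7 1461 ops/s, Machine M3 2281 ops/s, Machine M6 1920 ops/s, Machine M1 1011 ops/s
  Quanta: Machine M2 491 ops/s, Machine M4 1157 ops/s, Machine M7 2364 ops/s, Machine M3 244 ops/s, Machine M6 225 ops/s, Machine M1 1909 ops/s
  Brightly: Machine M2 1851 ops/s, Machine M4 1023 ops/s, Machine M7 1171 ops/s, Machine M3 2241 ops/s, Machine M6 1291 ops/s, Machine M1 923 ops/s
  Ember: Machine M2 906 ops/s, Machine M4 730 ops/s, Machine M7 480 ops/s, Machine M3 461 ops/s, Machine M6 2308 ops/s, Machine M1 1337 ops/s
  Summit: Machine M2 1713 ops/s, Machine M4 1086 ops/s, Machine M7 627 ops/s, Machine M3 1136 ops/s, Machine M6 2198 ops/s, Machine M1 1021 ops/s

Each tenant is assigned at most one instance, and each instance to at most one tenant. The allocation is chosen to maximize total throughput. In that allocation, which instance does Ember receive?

Ember receives Machine M1.

This is a one-to-one assignment (maximum-weight bipartite matching).
Optimal: Nimbus→Machine M2 (2031 ops/s), Harbor→Machine M4 (1586 ops/s), Quanta→Machine M7 (2364 ops/s), Brightly→Machine M3 (2241 ops/s), Ember→Machine M1 (1337 ops/s), Summit→Machine M6 (2198 ops/s) — total 2031+1586+2364+2241+1337+2198 = 11757 ops/s.
Max-entry greedy (repeatedly take the single best remaining cell) gives 11283 ops/s, worse by 474.
Swapping Nimbus↔Harbor (Nimbus→Machine M4 955 ops/s, Harbor→Machine M2 720 ops/s) loses 1942.
Checked against all permutations: 11757 ops/s is optimal.
Ember's own top instance is Machine M6 (2308 ops/s), but forcing Ember→Machine M6 and reassigning the rest optimally gives only 11551 ops/s — worse by 206.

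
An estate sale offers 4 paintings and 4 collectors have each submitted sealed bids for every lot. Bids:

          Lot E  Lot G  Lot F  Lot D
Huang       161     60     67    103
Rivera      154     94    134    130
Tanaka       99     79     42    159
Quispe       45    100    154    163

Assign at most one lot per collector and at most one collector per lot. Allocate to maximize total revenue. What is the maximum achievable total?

Maximum total: $568

Optimal: Huang→Lot E ($161), Rivera→Lot G ($94), Tanaka→Lot D ($159), Quispe→Lot F ($154) — total 161+94+159+154 = $568.
Column-greedy (each lot in turn goes to its best remaining collector) gives $554, worse by 14.
Checked against all permutations: $568 is optimal.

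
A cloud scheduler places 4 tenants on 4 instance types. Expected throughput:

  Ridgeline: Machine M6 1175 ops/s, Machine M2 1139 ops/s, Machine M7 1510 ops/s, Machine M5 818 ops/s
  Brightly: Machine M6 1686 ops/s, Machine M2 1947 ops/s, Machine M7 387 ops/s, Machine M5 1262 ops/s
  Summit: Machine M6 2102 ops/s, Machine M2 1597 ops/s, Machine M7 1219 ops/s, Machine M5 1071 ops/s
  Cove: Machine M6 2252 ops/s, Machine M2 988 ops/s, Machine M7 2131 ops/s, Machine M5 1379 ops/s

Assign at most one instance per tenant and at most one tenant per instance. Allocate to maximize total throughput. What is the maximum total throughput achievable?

Maximum total: 6998 ops/s

Optimal: Ridgeline→Machine M5 (818 ops/s), Brightly→Machine M2 (1947 ops/s), Summit→Machine M6 (2102 ops/s), Cove→Machine M7 (2131 ops/s) — total 818+1947+2102+2131 = 6998 ops/s.
Column-greedy (each instance in turn goes to its best remaining tenant) gives 6780 ops/s, worse by 218.
Swapping Brightly↔Summit (Brightly→Machine M6 1686 ops/s, Summit→Machine M2 1597 ops/s) loses 766.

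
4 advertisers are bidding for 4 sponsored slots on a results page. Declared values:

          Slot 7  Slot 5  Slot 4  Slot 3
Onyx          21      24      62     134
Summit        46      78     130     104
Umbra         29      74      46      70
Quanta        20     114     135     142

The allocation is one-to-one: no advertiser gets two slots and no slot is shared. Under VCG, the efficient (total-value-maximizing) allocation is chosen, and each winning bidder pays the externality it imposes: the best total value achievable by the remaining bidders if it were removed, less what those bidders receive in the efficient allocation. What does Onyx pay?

Onyx pays $73.

Efficient allocation: Onyx→Slot 3 ($134), Summit→Slot 4 ($130), Umbra→Slot 7 ($29), Quanta→Slot 5 ($114); total welfare W = $407.
Onyx receives Slot 3 at value $134, so the others get W − 134 = $273.
Without Onyx: best allocation of the remaining 3 bidders over all 4 slots is Summit→Slot 4 ($130), Umbra→Slot 5 ($74), Quanta→Slot 3 ($142), total $346.
VCG payment = (others' best without Onyx) − (others' welfare with Onyx) = 346 − 273 = $73.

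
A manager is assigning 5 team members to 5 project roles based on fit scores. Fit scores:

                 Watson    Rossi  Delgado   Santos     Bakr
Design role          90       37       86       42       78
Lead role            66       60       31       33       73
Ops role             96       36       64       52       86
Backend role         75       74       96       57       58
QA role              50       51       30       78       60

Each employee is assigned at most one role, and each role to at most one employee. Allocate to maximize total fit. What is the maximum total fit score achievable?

Optimal: Watson→Design role (90 pts), Rossi→Lead role (60 pts), Delgado→Backend role (96 pts), Santos→QA role (78 pts), Bakr→Ops role (86 pts) — total 90+60+96+78+86 = 410 pts.
Max-entry greedy (repeatedly take the single best remaining cell) gives 408 pts, worse by 2.

Maximum total: 410 pts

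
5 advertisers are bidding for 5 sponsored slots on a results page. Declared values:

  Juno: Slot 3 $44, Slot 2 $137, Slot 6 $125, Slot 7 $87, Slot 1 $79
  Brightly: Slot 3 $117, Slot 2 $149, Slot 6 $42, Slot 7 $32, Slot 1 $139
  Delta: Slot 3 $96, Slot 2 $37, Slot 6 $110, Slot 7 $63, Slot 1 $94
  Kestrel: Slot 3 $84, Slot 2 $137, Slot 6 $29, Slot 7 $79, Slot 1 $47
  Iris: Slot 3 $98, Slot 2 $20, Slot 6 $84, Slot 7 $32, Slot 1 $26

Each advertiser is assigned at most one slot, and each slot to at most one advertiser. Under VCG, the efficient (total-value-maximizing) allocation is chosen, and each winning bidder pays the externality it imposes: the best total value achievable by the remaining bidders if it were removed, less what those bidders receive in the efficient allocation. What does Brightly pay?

Brightly pays $22.

Efficient allocation: Juno→Slot 7 ($87), Brightly→Slot 1 ($139), Delta→Slot 6 ($110), Kestrel→Slot 2 ($137), Iris→Slot 3 ($98); total welfare W = $571.
Brightly receives Slot 1 at value $139, so the others get W − 139 = $432.
Without Brightly: best allocation of the remaining 4 bidders over all 5 slots is Juno→Slot 6 ($125), Delta→Slot 1 ($94), Kestrel→Slot 2 ($137), Iris→Slot 3 ($98), total $454.
VCG payment = (others' best without Brightly) − (others' welfare with Brightly) = 454 − 432 = $22.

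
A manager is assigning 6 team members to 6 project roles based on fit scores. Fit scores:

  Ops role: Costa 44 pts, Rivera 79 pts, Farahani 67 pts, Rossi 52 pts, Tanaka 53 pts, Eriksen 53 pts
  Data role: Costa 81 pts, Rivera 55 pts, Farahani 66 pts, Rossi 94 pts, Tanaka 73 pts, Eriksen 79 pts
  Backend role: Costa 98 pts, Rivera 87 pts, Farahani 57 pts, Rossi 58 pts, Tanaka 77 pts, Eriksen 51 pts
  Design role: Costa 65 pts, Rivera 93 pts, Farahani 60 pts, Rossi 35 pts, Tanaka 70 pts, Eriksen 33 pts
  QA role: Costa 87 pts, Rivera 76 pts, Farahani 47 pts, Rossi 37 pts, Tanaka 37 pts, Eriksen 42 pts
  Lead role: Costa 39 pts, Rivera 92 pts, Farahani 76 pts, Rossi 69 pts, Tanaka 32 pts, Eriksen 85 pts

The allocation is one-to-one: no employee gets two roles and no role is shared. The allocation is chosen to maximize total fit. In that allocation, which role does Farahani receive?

Treat this as an assignment problem: match each employee to one role.
Optimal: Costa→QA role (87 pts), Rivera→Design role (93 pts), Farahani→Ops role (67 pts), Rossi→Data role (94 pts), Tanaka→Backend role (77 pts), Eriksen→Lead role (85 pts) — total 87+93+67+94+77+85 = 503 pts.
Column-greedy (each role in turn goes to its best remaining employee) gives 473 pts, worse by 30.
Farahani's own top role is Lead role (76 pts), but forcing Farahani→Lead role and reassigning the rest optimally gives only 480 pts — worse by 23.

Farahani receives Ops role.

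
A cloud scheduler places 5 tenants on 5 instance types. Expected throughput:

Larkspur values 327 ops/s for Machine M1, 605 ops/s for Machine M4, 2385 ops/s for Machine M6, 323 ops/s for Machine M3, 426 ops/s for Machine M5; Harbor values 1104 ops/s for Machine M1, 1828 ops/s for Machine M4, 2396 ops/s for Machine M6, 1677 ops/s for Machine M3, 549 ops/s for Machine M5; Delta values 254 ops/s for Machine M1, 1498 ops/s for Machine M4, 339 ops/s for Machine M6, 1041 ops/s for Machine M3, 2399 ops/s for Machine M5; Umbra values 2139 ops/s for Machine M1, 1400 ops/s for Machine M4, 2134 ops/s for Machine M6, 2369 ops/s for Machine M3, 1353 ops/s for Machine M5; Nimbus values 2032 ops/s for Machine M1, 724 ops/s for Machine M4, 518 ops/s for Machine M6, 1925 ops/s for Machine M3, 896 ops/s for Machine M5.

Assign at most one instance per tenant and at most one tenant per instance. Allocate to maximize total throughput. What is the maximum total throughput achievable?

Max total: 11013 ops/s

Optimal: Larkspur→Machine M6 (2385 ops/s), Harbor→Machine M4 (1828 ops/s), Delta→Machine M5 (2399 ops/s), Umbra→Machine M3 (2369 ops/s), Nimbus→Machine M1 (2032 ops/s) — total 2385+1828+2399+2369+2032 = 11013 ops/s.
No other one-to-one assignment exceeds 11013 ops/s.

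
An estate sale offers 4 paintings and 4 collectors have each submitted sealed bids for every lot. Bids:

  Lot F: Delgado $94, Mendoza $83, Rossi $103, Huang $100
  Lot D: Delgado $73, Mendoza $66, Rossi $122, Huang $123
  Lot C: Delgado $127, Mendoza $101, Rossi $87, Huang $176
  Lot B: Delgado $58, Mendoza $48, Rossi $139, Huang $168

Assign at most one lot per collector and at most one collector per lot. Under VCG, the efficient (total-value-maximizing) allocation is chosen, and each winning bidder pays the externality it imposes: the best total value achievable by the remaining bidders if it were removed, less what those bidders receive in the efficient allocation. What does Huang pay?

Huang pays $17.

Efficient allocation: Delgado→Lot C ($127), Mendoza→Lot F ($83), Rossi→Lot D ($122), Huang→Lot B ($168); total welfare W = $500.
Huang receives Lot B at value $168, so the others get W − 168 = $332.
Without Huang: best allocation of the remaining 3 bidders over all 4 lots is Delgado→Lot C ($127), Mendoza→Lot F ($83), Rossi→Lot B ($139), total $349.
VCG payment = (others' best without Huang) − (others' welfare with Huang) = 349 − 332 = $17.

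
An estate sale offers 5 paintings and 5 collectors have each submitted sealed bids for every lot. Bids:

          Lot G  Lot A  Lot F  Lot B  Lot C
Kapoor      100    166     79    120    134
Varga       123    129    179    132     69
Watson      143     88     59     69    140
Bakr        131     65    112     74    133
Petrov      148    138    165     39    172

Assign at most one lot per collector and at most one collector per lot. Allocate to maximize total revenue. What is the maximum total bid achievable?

This is a one-to-one assignment (maximum-weight bipartite matching).
Optimal: Kapoor→Lot A ($166), Varga→Lot B ($132), Watson→Lot G ($143), Bakr→Lot C ($133), Petrov→Lot F ($165) — total 166+132+143+133+165 = $739.
Column-greedy (each lot in turn goes to its best remaining collector) gives $707, worse by 32.
Next-best assignment: Kapoor→Lot A, Varga→Lot F, Watson→Lot G, Bakr→Lot B, Petrov→Lot C = $734.
No other one-to-one assignment exceeds $739.

Maximum total: $739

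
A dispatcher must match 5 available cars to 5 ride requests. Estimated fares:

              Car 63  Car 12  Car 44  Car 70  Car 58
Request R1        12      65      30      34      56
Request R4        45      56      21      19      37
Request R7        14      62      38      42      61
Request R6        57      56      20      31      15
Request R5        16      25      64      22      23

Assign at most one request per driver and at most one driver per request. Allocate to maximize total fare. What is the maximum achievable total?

Maximum total: $275

Optimal: Car 63→Request R6 ($57), Car 12→Request R4 ($56), Car 44→Request R5 ($64), Car 70→Request R7 ($42), Car 58→Request R1 ($56) — total 57+56+64+42+56 = $275.
Column-greedy (each request in turn goes to its best remaining driver) gives $266, worse by 9.
No other one-to-one assignment exceeds $275.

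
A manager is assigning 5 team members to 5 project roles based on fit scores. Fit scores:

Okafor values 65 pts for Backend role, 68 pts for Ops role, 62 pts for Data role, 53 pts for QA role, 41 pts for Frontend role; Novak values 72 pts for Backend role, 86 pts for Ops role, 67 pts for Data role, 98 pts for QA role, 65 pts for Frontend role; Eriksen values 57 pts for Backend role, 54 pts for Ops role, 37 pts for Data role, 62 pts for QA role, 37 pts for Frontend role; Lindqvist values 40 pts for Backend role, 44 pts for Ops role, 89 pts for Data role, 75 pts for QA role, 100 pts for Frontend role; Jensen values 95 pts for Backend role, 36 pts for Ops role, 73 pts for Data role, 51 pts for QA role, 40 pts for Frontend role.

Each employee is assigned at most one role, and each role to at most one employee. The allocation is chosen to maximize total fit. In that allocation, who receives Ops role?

Eriksen receives Ops role.

Optimal: Okafor→Data role (62 pts), Novak→QA role (98 pts), Eriksen→Ops role (54 pts), Lindqvist→Frontend role (100 pts), Jensen→Backend role (95 pts) — total 62+98+54+100+95 = 409 pts.
Max-entry greedy (repeatedly take the single best remaining cell) gives 398 pts, worse by 11.
Every other assignment is strictly worse.
Eriksen's own top role is QA role (62 pts), but forcing Eriksen→QA role and reassigning the rest optimally gives only 405 pts — worse by 4.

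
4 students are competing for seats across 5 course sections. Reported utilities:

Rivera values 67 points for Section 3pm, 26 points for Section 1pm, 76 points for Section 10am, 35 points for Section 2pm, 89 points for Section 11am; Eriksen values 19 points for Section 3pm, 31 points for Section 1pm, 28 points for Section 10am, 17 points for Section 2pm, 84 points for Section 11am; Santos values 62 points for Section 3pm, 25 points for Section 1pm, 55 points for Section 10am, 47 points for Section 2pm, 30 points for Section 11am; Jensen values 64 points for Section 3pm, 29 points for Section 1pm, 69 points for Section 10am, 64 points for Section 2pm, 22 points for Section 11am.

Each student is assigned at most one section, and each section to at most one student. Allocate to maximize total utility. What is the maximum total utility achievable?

Maximum total: 286 points

Optimal: Rivera→Section 10am (76 points), Eriksen→Section 11am (84 points), Santos→Section 3pm (62 points), Jensen→Section 2pm (64 points) — total 76+84+62+64 = 286 points.
Column-greedy (each section in turn goes to its best remaining student) gives 214 points, worse by 72.
Next-best assignment: Rivera→Section 10am, Eriksen→Section 11am, Santos→Section 2pm, Jensen→Section 3pm = 271 points.
Swapping Rivera↔Eriksen (Rivera→Section 11am 89 points, Eriksen→Section 10am 28 points) loses 43.
Every other assignment is strictly worse.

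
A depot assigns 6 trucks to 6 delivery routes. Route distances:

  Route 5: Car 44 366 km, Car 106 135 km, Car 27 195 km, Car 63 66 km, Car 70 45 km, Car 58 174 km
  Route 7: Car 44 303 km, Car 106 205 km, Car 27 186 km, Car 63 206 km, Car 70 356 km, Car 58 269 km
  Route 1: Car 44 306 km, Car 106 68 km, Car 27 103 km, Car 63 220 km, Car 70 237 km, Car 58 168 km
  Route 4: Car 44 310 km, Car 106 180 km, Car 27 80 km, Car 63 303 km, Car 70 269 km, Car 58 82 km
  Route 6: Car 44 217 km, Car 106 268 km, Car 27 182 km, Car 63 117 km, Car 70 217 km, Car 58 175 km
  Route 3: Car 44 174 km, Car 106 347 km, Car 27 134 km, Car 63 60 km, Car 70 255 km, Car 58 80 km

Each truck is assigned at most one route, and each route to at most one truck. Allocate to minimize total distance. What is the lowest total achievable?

This is the linear assignment problem.
Optimal: Car 44→Route 6 (217 km), Car 106→Route 1 (68 km), Car 27→Route 7 (186 km), Car 63→Route 3 (60 km), Car 70→Route 5 (45 km), Car 58→Route 4 (82 km) — total 217+68+186+60+45+82 = 658 km.
Row-greedy (each truck in turn takes its cheapest remaining route) gives 874 km, worse by 216.
Next-best assignment: Car 44→Route 3, Car 106→Route 1, Car 27→Route 7, Car 63→Route 6, Car 70→Route 5, Car 58→Route 4 = 672 km.
Swapping Car 58↔Car 70 (Car 58→Route 5 174 km, Car 70→Route 4 269 km) adds 316.
Checked against all permutations: 658 km is optimal.

Min total: 658 km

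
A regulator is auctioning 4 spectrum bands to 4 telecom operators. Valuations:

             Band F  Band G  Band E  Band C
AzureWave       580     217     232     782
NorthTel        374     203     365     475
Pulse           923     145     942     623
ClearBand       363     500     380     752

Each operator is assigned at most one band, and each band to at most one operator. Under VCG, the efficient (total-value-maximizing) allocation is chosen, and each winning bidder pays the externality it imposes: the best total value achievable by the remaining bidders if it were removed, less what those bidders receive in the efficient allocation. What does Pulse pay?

Efficient allocation: AzureWave→Band C ($782M), NorthTel→Band F ($374M), Pulse→Band E ($942M), ClearBand→Band G ($500M); total welfare W = $2598M.
Pulse receives Band E at value $942M, so the others get W − 942 = $1656M.
Without Pulse: best allocation of the remaining 3 bidders over all 4 bands is AzureWave→Band F ($580M), NorthTel→Band E ($365M), ClearBand→Band C ($752M), total $1697M.
VCG payment = (others' best without Pulse) − (others' welfare with Pulse) = 1697 − 1656 = $41M.

Pulse pays $41M.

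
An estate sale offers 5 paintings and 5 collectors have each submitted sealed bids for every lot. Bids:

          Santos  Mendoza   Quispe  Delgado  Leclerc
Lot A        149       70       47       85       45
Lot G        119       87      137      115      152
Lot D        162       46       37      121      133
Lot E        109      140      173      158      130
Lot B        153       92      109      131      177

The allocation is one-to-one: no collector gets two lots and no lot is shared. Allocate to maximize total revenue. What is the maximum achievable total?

Optimal: Santos→Lot A ($149), Mendoza→Lot E ($140), Quispe→Lot G ($137), Delgado→Lot D ($121), Leclerc→Lot B ($177) — total 149+140+137+121+177 = $724.
Max-entry greedy (repeatedly take the single best remaining cell) gives $697, worse by 27.
Every other assignment is strictly worse.

Maximum total: $724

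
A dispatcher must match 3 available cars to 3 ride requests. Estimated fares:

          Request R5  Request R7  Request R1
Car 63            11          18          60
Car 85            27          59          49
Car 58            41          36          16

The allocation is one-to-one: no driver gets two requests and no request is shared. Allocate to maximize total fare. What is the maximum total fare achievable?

Optimal: Car 63→Request R1 ($60), Car 85→Request R7 ($59), Car 58→Request R5 ($41) — total 60+59+41 = $160.

Maximum total: $160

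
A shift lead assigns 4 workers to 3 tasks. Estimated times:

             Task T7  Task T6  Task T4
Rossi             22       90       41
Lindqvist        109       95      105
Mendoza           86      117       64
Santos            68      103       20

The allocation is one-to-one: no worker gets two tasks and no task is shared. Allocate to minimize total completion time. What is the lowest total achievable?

Minimum total: 137 min

Optimal: Rossi→Task T7 (22 min), Lindqvist→Task T6 (95 min), Santos→Task T4 (20 min) — total 22+95+20 = 137 min.
Swapping Santos↔Lindqvist (Santos→Task T6 103 min, Lindqvist→Task T4 105 min) adds 93.
No other one-to-one assignment undercuts 137 min.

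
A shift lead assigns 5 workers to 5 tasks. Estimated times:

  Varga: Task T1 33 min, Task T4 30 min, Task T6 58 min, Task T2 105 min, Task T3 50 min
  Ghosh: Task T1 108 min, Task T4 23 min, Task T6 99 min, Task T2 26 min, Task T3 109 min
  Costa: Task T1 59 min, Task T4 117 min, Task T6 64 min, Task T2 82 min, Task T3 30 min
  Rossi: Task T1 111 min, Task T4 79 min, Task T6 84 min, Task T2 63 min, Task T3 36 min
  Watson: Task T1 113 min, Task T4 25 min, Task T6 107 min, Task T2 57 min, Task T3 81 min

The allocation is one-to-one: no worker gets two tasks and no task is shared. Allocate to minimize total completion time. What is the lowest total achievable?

Min total: 184 min

Treat this as an assignment problem: match each worker to one task.
Optimal: Varga→Task T1 (33 min), Ghosh→Task T2 (26 min), Costa→Task T6 (64 min), Rossi→Task T3 (36 min), Watson→Task T4 (25 min) — total 33+26+64+36+25 = 184 min.
Row-greedy (each worker in turn takes its cheapest remaining task) gives 283 min, worse by 99.
No other one-to-one assignment undercuts 184 min.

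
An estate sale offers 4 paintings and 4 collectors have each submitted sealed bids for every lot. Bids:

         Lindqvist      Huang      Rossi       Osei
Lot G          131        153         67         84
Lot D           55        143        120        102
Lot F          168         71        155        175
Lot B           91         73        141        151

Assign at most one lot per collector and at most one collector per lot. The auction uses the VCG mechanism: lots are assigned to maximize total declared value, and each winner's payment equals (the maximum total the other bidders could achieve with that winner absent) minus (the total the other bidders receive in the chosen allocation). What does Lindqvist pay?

Efficient allocation: Lindqvist→Lot F ($168), Huang→Lot G ($153), Rossi→Lot D ($120), Osei→Lot B ($151); total welfare W = $592.
Lindqvist receives Lot F at value $168, so the others get W − 168 = $424.
Without Lindqvist: best allocation of the remaining 3 bidders over all 4 lots is Huang→Lot G ($153), Rossi→Lot B ($141), Osei→Lot F ($175), total $469.
VCG payment = (others' best without Lindqvist) − (others' welfare with Lindqvist) = 469 − 424 = $45.

Lindqvist pays $45.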